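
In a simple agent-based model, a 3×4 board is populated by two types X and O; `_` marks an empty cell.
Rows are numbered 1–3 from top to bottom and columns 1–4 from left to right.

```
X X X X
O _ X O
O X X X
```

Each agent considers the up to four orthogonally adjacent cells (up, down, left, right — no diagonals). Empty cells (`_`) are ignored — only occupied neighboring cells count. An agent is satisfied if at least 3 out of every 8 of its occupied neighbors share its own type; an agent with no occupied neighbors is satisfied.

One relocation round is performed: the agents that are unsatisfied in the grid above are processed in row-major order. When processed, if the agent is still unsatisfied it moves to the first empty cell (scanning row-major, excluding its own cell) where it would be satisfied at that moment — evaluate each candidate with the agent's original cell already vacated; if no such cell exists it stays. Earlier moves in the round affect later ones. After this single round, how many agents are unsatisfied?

1

Initially unsatisfied (in order): (2,4).
  (2,4): no empty cell satisfies it; stays.
Resulting grid:
X X X X
O _ X O
O X X X
Unsatisfied now: (2,4).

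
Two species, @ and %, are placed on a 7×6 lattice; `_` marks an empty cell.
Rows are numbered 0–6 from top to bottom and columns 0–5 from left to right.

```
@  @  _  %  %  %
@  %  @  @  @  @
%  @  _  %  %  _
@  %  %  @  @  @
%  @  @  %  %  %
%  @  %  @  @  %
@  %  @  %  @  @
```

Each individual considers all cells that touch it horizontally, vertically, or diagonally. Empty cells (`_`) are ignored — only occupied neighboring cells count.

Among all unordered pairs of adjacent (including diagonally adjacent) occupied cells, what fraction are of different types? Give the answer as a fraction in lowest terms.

Scan each occupied cell's neighbors to the right and below (and the two forward diagonals) so each pair is counted once.
From row 0: 10 unlike of 16 pairs (running 10/16).
From row 1: 10 unlike of 16 pairs (running 20/32).
From row 2: 9 unlike of 13 pairs (running 29/45).
From row 3: 14 unlike of 21 pairs (running 43/66).
From row 4: 11 unlike of 21 pairs (running 54/87).
From row 5: 11 unlike of 21 pairs (running 65/108).
From row 6: 4 unlike of 5 pairs (running 69/113).
Total adjacent occupied pairs: 113; unlike-type pairs: 69.
69/113 is already in lowest terms.

69/113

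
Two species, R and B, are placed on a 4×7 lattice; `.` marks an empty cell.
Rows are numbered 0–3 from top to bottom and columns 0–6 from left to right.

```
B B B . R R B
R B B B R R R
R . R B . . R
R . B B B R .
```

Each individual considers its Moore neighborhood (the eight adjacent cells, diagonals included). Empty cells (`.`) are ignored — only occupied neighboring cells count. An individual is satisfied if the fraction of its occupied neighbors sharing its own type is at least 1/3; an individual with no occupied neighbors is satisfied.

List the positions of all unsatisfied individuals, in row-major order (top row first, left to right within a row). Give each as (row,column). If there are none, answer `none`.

Row 0: (0,0)B 2/3 satisfied · (0,1)B 4/5 satisfied · (0,2)B 4/4 satisfied · (0,4)R 3/4 satisfied · (0,5)R 4/5 satisfied · (0,6)B 0/3 not
Row 1: (1,0)R 1/4 not · (1,1)B 4/7 satisfied · (1,2)B 5/6 satisfied · (1,3)B 3/6 satisfied · (1,4)R 3/5 satisfied · (1,5)R 5/6 satisfied · (1,6)R 3/4 satisfied
Row 2: (2,0)R 2/3 satisfied · (2,2)R 0/6 not · (2,3)B 5/7 satisfied · (2,6)R 3/3 satisfied
Row 3: (3,0)R 1/1 satisfied · (3,2)B 2/3 satisfied · (3,3)B 3/4 satisfied · (3,4)B 2/3 satisfied · (3,5)R 1/2 satisfied

(0,6), (1,0), (2,2)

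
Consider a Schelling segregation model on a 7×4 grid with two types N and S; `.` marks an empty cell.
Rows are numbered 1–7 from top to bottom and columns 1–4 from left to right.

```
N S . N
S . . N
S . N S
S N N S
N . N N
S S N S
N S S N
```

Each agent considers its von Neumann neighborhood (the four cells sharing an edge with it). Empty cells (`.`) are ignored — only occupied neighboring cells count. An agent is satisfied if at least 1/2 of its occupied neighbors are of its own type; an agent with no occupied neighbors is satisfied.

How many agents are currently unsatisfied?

Row 1: (1,1)N 0/2 unhappy · (1,2)S 0/1 unhappy · (1,4)N 1/1 ok
Row 2: (2,1)S 1/2 ok · (2,4)N 1/2 ok
Row 3: (3,1)S 2/2 ok · (3,3)N 1/2 ok · (3,4)S 1/3 unhappy
Row 4: (4,1)S 1/3 unhappy · (4,2)N 1/2 ok · (4,3)N 3/4 ok · (4,4)S 1/3 unhappy
Row 5: (5,1)N 0/2 unhappy · (5,3)N 3/3 ok · (5,4)N 1/3 unhappy
Row 6: (6,1)S 1/3 unhappy · (6,2)S 2/3 ok · (6,3)N 1/4 unhappy · (6,4)S 0/3 unhappy
Row 7: (7,1)N 0/2 unhappy · (7,2)S 2/3 ok · (7,3)S 1/3 unhappy · (7,4)N 0/2 unhappy
Unsatisfied: (1,1), (1,2), (3,4), (4,1), (4,4), (5,1), (5,4), (6,1), (6,3), (6,4), (7,1), (7,3), (7,4) — 13 in total.

13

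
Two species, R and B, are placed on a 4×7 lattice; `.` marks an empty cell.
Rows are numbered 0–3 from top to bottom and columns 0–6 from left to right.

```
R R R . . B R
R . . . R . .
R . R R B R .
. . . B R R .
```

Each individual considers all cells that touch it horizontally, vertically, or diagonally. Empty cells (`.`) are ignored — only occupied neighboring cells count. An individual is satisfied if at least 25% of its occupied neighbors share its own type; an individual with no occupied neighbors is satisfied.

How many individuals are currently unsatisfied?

3

Row 0: (0,0)R 2/2 satisfied · (0,1)R 3/3 satisfied · (0,2)R 1/1 satisfied · (0,5)B 0/2 not · (0,6)R 0/1 not
Row 1: (1,0)R 3/3 satisfied · (1,4)R 2/4 satisfied
Row 2: (2,0)R 1/1 satisfied · (2,2)R 1/2 satisfied · (2,3)R 3/5 satisfied · (2,4)B 1/6 not · (2,5)R 3/4 satisfied
Row 3: (3,3)B 1/4 satisfied · (3,4)R 3/5 satisfied · (3,5)R 2/3 satisfied
Unsatisfied: (0,5), (0,6), (2,4) — 3 in total.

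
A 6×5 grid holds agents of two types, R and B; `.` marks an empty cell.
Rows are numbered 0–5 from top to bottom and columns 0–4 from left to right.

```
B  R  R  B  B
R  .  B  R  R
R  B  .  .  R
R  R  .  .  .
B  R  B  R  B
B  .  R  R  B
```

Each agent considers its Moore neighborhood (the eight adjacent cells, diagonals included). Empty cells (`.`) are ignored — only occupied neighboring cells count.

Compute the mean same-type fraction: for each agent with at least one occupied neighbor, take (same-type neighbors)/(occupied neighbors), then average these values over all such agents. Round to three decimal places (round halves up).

Row 0: (0,0)B 0/2 · (0,1)R 2/4 · (0,2)R 2/4 · (0,3)B 2/5 · (0,4)B 1/3
Row 1: (1,0)R 2/4 · (1,2)B 2/5 · (1,3)R 3/6 · (1,4)R 2/4
Row 2: (2,0)R 3/4 · (2,1)B 1/5 · (2,4)R 2/2
Row 3: (3,0)R 3/5 · (3,1)R 3/6
Row 4: (4,0)B 1/4 · (4,1)R 3/6 · (4,2)B 0/5 · (4,3)R 2/5 · (4,4)B 1/3
Row 5: (5,0)B 1/2 · (5,2)R 3/4 · (5,3)R 2/5 · (5,4)B 1/3
Sum over 23 agents: 0/2 + 2/4 + 2/4 + 2/5 + 1/3 + 2/4 + 2/5 + 3/6 + 2/4 + 3/4 + 1/5 + 2/2 + 3/5 + 3/6 + 1/4 + 3/6 + 0/5 + 2/5 + 1/3 + 1/2 + 3/4 + 2/5 + 1/3 = 203/20; mean = 203/20 ÷ 23 = 203/460 = 0.441304… → 0.441.

0.441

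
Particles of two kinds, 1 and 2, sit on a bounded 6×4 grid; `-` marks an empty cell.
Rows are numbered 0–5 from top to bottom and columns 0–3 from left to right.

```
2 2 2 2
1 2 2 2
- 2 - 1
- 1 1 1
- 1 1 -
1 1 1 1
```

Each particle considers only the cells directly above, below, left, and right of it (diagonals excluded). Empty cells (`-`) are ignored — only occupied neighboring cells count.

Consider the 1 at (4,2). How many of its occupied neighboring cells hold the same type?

3

Occupied neighbors of (4,2): (3,2)=1, (5,2)=1, (4,1)=1.
Same type (1): 3 of 3.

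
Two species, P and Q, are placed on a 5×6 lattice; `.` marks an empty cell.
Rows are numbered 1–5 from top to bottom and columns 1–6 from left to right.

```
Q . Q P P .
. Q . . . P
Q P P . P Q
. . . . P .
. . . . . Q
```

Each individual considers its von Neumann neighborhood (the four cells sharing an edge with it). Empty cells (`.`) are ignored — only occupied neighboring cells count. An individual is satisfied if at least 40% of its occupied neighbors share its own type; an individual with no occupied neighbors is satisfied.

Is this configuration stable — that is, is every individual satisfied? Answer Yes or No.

No

(1,1)Q 0/0 ok
(1,3)Q 0/1 unhappy
(1,4)P 1/2 ok
(1,5)P 1/1 ok
(2,2)Q 0/1 unhappy
(2,6)P 0/1 unhappy
(3,1)Q 0/1 unhappy
(3,2)P 1/3 unhappy
(3,3)P 1/1 ok
(3,5)P 1/2 ok
(3,6)Q 0/2 unhappy
(4,5)P 1/1 ok
(5,6)Q 0/0 ok
For instance (1,3) has only 0/1 same-type neighbors, below 2/5.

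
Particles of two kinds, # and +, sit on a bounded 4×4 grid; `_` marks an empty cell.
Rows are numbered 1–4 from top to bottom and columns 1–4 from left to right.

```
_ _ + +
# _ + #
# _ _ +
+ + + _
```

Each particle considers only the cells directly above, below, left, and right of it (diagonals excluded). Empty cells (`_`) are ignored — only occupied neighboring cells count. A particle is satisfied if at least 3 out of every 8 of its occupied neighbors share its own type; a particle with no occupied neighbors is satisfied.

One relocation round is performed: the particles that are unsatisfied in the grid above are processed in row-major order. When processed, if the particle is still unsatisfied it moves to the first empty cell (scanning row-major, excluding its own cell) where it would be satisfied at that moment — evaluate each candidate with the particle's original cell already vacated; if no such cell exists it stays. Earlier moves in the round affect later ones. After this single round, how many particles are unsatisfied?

0

Initially unsatisfied (in order): (2,4), (3,4).
  (2,4) → (1,1).
  (3,4): now satisfied by earlier moves; stays.
Resulting grid:
# _ + +
# _ + _
# _ _ +
+ + + _
All satisfied now.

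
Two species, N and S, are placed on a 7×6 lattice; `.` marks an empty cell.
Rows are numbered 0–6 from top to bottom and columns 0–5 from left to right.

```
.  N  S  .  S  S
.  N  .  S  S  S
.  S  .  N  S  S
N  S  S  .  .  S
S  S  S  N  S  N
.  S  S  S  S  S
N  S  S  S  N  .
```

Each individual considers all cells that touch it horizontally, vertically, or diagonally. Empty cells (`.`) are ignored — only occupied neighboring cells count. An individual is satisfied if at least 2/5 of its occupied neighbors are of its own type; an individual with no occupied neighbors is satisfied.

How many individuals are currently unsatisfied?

8

(0,1)N 1/2 ✓
(0,2)S 1/3 ✗
(0,4)S 4/4 ✓
(0,5)S 3/3 ✓
(1,1)N 1/3 ✗
(1,3)S 4/5 ✓
(1,4)S 6/7 ✓
(1,5)S 5/5 ✓
(2,1)S 2/4 ✓
(2,3)N 0/4 ✗
(2,4)S 5/6 ✓
(2,5)S 4/4 ✓
(3,0)N 0/4 ✗
(3,1)S 5/6 ✓
(3,2)S 4/6 ✓
(3,5)S 3/4 ✓
(4,0)S 3/4 ✓
(4,1)S 6/7 ✓
(4,2)S 6/7 ✓
(4,3)N 0/6 ✗
(4,4)S 4/6 ✓
(4,5)N 0/4 ✗
(5,1)S 6/7 ✓
(5,2)S 7/8 ✓
(5,3)S 6/8 ✓
(5,4)S 4/7 ✓
(5,5)S 2/4 ✓
(6,0)N 0/2 ✗
(6,1)S 3/4 ✓
(6,2)S 5/5 ✓
(6,3)S 4/5 ✓
(6,4)N 0/4 ✗
Unsatisfied: (0,2), (1,1), (2,3), (3,0), (4,3), (4,5), (6,0), (6,4) — 8 in total.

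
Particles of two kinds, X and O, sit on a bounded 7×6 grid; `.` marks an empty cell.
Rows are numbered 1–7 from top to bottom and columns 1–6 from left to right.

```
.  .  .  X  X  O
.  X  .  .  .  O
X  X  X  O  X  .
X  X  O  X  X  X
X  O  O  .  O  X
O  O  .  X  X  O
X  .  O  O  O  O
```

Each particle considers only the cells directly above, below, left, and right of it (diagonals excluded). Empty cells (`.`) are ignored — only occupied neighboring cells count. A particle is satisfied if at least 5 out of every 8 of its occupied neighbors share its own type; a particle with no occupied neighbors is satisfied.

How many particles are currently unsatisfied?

17

Row 1: (1,4)X 1/1 ✓ · (1,5)X 1/2 ✗ · (1,6)O 1/2 ✗
Row 2: (2,2)X 1/1 ✓ · (2,6)O 1/1 ✓
Row 3: (3,1)X 2/2 ✓ · (3,2)X 4/4 ✓ · (3,3)X 1/3 ✗ · (3,4)O 0/3 ✗ · (3,5)X 1/2 ✗
Row 4: (4,1)X 3/3 ✓ · (4,2)X 2/4 ✗ · (4,3)O 1/4 ✗ · (4,4)X 1/3 ✗ · (4,5)X 3/4 ✓ · (4,6)X 2/2 ✓
Row 5: (5,1)X 1/3 ✗ · (5,2)O 2/4 ✗ · (5,3)O 2/2 ✓ · (5,5)O 0/3 ✗ · (5,6)X 1/3 ✗
Row 6: (6,1)O 1/3 ✗ · (6,2)O 2/2 ✓ · (6,4)X 1/2 ✗ · (6,5)X 1/4 ✗ · (6,6)O 1/3 ✗
Row 7: (7,1)X 0/1 ✗ · (7,3)O 1/1 ✓ · (7,4)O 2/3 ✓ · (7,5)O 2/3 ✓ · (7,6)O 2/2 ✓
Unsatisfied: (1,5), (1,6), (3,3), (3,4), (3,5), (4,2), (4,3), (4,4), (5,1), (5,2), (5,5), (5,6), (6,1), (6,4), (6,5), (6,6), (7,1) — 17 in total.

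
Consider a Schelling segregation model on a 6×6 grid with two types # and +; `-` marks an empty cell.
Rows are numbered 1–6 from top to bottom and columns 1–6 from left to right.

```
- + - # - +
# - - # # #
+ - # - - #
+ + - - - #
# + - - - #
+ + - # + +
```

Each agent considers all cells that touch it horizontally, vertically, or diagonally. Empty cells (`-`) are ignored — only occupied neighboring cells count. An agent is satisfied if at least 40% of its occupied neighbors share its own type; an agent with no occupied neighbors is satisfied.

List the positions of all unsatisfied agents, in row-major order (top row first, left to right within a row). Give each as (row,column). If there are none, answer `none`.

(1,2), (1,6), (2,1), (5,1), (5,6), (6,4), (6,5)

Row 1: (1,2)+ 0/1 ✗ · (1,4)# 2/2 ✓ · (1,6)+ 0/2 ✗
Row 2: (2,1)# 0/2 ✗ · (2,4)# 3/3 ✓ · (2,5)# 4/5 ✓ · (2,6)# 2/3 ✓
Row 3: (3,1)+ 2/3 ✓ · (3,3)# 1/2 ✓ · (3,6)# 3/3 ✓
Row 4: (4,1)+ 3/4 ✓ · (4,2)+ 3/5 ✓ · (4,6)# 2/2 ✓
Row 5: (5,1)# 0/5 ✗ · (5,2)+ 4/5 ✓ · (5,6)# 1/3 ✗
Row 6: (6,1)+ 2/3 ✓ · (6,2)+ 2/3 ✓ · (6,4)# 0/1 ✗ · (6,5)+ 1/3 ✗ · (6,6)+ 1/2 ✓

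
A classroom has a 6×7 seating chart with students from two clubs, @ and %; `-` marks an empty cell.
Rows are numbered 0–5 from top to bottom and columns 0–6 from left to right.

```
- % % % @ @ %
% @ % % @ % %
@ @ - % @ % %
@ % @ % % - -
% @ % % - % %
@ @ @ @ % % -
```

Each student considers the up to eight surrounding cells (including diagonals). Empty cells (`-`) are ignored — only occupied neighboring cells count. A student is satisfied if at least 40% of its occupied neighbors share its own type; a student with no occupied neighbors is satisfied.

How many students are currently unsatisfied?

9

Row 0: (0,1)% 3/4 satisfied · (0,2)% 4/5 satisfied · (0,3)% 3/5 satisfied · (0,4)@ 2/5 satisfied · (0,5)@ 2/5 satisfied · (0,6)% 2/3 satisfied
Row 1: (1,0)% 1/4 not · (1,1)@ 2/6 not · (1,2)% 5/7 satisfied · (1,3)% 4/7 satisfied · (1,4)@ 3/8 not · (1,5)% 4/8 satisfied · (1,6)% 4/5 satisfied
Row 2: (2,0)@ 3/5 satisfied · (2,1)@ 4/7 satisfied · (2,3)% 4/7 satisfied · (2,4)@ 1/7 not · (2,5)% 4/6 satisfied · (2,6)% 3/3 satisfied
Row 3: (3,0)@ 3/5 satisfied · (3,1)% 2/7 not · (3,2)@ 2/7 not · (3,3)% 4/6 satisfied · (3,4)% 5/6 satisfied
Row 4: (4,0)% 1/5 not · (4,1)@ 5/8 satisfied · (4,2)% 3/8 not · (4,3)% 4/7 satisfied · (4,5)% 4/4 satisfied · (4,6)% 2/2 satisfied
Row 5: (5,0)@ 2/3 satisfied · (5,1)@ 3/5 satisfied · (5,2)@ 3/5 satisfied · (5,3)@ 1/4 not · (5,4)% 3/4 satisfied · (5,5)% 3/3 satisfied
Unsatisfied: (1,0), (1,1), (1,4), (2,4), (3,1), (3,2), (4,0), (4,2), (5,3) — 9 in total.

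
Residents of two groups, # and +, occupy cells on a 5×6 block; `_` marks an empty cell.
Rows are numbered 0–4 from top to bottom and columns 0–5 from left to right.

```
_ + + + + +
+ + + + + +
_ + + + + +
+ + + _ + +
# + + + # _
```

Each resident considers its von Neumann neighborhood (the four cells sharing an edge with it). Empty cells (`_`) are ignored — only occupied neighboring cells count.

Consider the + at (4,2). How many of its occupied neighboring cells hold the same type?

3

Occupied neighbors of (4,2): (3,2)=+, (4,1)=+, (4,3)=+.
Same type (+): 3 of 3.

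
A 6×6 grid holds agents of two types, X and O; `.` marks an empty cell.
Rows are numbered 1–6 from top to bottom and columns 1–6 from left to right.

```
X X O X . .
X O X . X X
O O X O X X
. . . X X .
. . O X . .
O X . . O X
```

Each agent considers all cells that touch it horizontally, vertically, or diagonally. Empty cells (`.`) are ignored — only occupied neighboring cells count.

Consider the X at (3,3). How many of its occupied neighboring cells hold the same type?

2

Occupied neighbors of (3,3): (2,2)=O, (2,3)=X, (3,2)=O, (3,4)=O, (4,4)=X.
Same type (X): 2 of 5.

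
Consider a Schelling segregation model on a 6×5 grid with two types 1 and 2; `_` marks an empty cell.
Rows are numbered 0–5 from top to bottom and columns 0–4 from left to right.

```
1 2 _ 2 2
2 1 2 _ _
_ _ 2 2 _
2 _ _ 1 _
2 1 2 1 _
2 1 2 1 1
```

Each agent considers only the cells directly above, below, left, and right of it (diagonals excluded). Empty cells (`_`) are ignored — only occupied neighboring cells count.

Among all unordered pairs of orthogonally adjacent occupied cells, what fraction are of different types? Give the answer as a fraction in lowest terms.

6/11

Scan each occupied cell's neighbors to the right and below so each pair is counted once.
Row 0: 1(0,0)–2(0,1)≠ 1(0,0)–2(1,0)≠ 2(0,1)–1(1,1)≠ 2(0,3)–2(0,4)=  → 3/4 unlike.
Row 1: 2(1,0)–1(1,1)≠ 1(1,1)–2(1,2)≠ 2(1,2)–2(2,2)=  → 2/3 unlike.
Row 2: 2(2,2)–2(2,3)= 2(2,3)–1(3,3)≠  → 1/2 unlike.
Row 3: 2(3,0)–2(4,0)= 1(3,3)–1(4,3)=  → 0/2 unlike.
Row 4: 2(4,0)–1(4,1)≠ 2(4,0)–2(5,0)= 1(4,1)–2(4,2)≠ 1(4,1)–1(5,1)= 2(4,2)–1(4,3)≠ 2(4,2)–2(5,2)= 1(4,3)–1(5,3)=  → 3/7 unlike.
Row 5: 2(5,0)–1(5,1)≠ 1(5,1)–2(5,2)≠ 2(5,2)–1(5,3)≠ 1(5,3)–1(5,4)=  → 3/4 unlike.
Total adjacent occupied pairs: 22; unlike-type pairs: 12.
12/22 reduces to 6/11.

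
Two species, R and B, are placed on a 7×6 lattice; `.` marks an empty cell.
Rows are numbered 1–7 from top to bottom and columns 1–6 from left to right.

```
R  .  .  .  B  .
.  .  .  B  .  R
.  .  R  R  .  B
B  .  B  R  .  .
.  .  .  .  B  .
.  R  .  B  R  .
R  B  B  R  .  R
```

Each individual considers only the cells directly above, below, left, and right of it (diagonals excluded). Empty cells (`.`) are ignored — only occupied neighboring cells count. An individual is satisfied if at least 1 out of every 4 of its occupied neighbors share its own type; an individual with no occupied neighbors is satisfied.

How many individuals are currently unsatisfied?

(1,1)R 0/0 satisfied
(1,5)B 0/0 satisfied
(2,4)B 0/1 not
(2,6)R 0/1 not
(3,3)R 1/2 satisfied
(3,4)R 2/3 satisfied
(3,6)B 0/1 not
(4,1)B 0/0 satisfied
(4,3)B 0/2 not
(4,4)R 1/2 satisfied
(5,5)B 0/1 not
(6,2)R 0/1 not
(6,4)B 0/2 not
(6,5)R 0/2 not
(7,1)R 0/1 not
(7,2)B 1/3 satisfied
(7,3)B 1/2 satisfied
(7,4)R 0/2 not
(7,6)R 0/0 satisfied
Unsatisfied: (2,4), (2,6), (3,6), (4,3), (5,5), (6,2), (6,4), (6,5), (7,1), (7,4) — 10 in total.

10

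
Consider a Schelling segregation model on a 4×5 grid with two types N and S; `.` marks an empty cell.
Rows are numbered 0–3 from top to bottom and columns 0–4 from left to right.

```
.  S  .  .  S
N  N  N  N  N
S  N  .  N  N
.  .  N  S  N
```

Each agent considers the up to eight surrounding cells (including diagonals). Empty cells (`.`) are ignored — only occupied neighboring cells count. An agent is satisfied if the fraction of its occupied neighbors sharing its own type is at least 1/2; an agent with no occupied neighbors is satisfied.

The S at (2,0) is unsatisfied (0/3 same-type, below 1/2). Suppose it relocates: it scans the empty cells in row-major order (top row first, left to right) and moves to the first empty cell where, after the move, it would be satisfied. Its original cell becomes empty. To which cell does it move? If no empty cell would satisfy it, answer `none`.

none

Vacating (2,0). Empty cells in order:
  (0,0): 1/3 same-type → still unsatisfied.
  (0,2): 1/4 same-type → still unsatisfied.
  (0,3): 1/4 same-type → still unsatisfied.
  (2,2): 1/7 same-type → still unsatisfied.
  (3,0): 0/1 same-type → still unsatisfied.
  (3,1): 0/2 same-type → still unsatisfied.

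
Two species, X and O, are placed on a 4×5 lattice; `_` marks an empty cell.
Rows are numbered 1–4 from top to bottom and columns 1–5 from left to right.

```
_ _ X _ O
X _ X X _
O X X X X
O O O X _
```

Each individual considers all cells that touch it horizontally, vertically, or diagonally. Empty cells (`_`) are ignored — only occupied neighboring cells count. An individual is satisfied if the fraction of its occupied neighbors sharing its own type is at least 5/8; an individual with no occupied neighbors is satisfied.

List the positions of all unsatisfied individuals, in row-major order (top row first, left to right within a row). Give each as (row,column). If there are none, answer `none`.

(1,5), (2,1), (3,1), (3,2), (4,2), (4,3)

Row 1: (1,3)X 2/2 ok · (1,5)O 0/1 unhappy
Row 2: (2,1)X 1/2 unhappy · (2,3)X 5/5 ok · (2,4)X 5/6 ok
Row 3: (3,1)O 2/4 unhappy · (3,2)X 3/7 unhappy · (3,3)X 5/7 ok · (3,4)X 5/6 ok · (3,5)X 3/3 ok
Row 4: (4,1)O 2/3 ok · (4,2)O 3/5 unhappy · (4,3)O 1/5 unhappy · (4,4)X 3/4 ok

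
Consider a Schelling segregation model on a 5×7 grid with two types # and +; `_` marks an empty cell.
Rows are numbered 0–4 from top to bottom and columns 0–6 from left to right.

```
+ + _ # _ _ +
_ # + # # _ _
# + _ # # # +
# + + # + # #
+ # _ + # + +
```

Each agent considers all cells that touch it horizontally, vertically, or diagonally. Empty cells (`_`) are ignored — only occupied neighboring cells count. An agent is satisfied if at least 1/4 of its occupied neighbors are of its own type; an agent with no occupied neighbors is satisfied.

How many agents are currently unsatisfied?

2

(0,0)+ 1/2 ok
(0,1)+ 2/3 ok
(0,3)# 2/3 ok
(0,6)+ 0/0 ok
(1,1)# 1/5 unhappy
(1,2)+ 2/6 ok
(1,3)# 4/5 ok
(1,4)# 5/5 ok
(2,0)# 2/4 ok
(2,1)+ 3/6 ok
(2,3)# 4/7 ok
(2,4)# 6/7 ok
(2,5)# 4/6 ok
(2,6)+ 0/3 unhappy
(3,0)# 2/5 ok
(3,1)+ 3/6 ok
(3,2)+ 3/6 ok
(3,3)# 3/6 ok
(3,4)+ 2/8 ok
(3,5)# 4/8 ok
(3,6)# 2/5 ok
(4,0)+ 1/3 ok
(4,1)# 1/4 ok
(4,3)+ 2/4 ok
(4,4)# 2/5 ok
(4,5)+ 2/5 ok
(4,6)+ 1/3 ok
Unsatisfied: (1,1), (2,6) — 2 in total.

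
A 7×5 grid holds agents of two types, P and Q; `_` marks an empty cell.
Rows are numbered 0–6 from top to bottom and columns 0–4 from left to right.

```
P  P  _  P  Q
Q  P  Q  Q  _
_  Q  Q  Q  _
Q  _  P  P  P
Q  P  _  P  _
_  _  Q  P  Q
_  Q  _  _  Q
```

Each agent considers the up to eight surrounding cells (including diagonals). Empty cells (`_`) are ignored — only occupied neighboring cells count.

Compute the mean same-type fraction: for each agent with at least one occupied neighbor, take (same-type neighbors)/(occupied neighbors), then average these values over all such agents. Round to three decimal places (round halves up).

0.502

Row 0: (0,0)P 2/3 · (0,1)P 2/4 · (0,3)P 0/3 · (0,4)Q 1/2
Row 1: (1,0)Q 1/4 · (1,1)P 2/6 · (1,2)Q 4/7 · (1,3)Q 4/5
Row 2: (2,1)Q 4/6 · (2,2)Q 4/7 · (2,3)Q 3/6
Row 3: (3,0)Q 2/3 · (3,2)P 3/6 · (3,3)P 3/5 · (3,4)P 2/3
Row 4: (4,0)Q 1/2 · (4,1)P 1/4 · (4,3)P 4/6
Row 5: (5,2)Q 1/4 · (5,3)P 1/4 · (5,4)Q 1/3
Row 6: (6,1)Q 1/1 · (6,4)Q 1/2
Sum over 23 agents: 2/3 + 2/4 + 0/3 + 1/2 + 1/4 + 2/6 + 4/7 + 4/5 + 4/6 + 4/7 + 3/6 + 2/3 + 3/6 + 3/5 + 2/3 + 1/2 + 1/4 + 4/6 + 1/4 + 1/4 + 1/3 + 1/1 + 1/2 = 404/35; mean = 404/35 ÷ 23 = 404/805 = 0.501863… → 0.502.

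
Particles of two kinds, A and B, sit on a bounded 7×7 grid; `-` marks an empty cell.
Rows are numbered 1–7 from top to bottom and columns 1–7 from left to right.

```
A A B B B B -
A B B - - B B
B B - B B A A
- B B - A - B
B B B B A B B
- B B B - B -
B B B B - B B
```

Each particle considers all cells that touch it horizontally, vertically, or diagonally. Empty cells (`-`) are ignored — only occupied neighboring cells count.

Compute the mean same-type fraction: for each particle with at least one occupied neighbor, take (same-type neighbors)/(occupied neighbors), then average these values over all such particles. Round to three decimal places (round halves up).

Row 1: (1,1)A 2/3 · (1,2)A 2/5 · (1,3)B 3/4 · (1,4)B 3/3 · (1,5)B 3/3 · (1,6)B 3/3
Row 2: (2,1)A 2/5 · (2,2)B 4/7 · (2,3)B 5/6 · (2,6)B 4/6 · (2,7)B 2/4
Row 3: (3,1)B 3/4 · (3,2)B 5/6 · (3,4)B 3/4 · (3,5)B 2/4 · (3,6)A 2/6 · (3,7)A 1/4
Row 4: (4,2)B 6/6 · (4,3)B 6/6 · (4,5)A 2/6 · (4,7)B 2/4
Row 5: (5,1)B 3/3 · (5,2)B 6/6 · (5,3)B 7/7 · (5,4)B 4/6 · (5,5)A 1/5 · (5,6)B 3/5 · (5,7)B 3/3
Row 6: (6,2)B 7/7 · (6,3)B 8/8 · (6,4)B 5/6 · (6,6)B 4/5
Row 7: (7,1)B 2/2 · (7,2)B 4/4 · (7,3)B 5/5 · (7,4)B 3/3 · (7,6)B 2/2 · (7,7)B 2/2
Sum over 38 particles: 2/3 + 2/5 + 3/4 + 3/3 + 3/3 + 3/3 + 2/5 + 4/7 + 5/6 + 4/6 + 2/4 + 3/4 + 5/6 + 3/4 + 2/4 + 2/6 + 1/4 + 6/6 + 6/6 + 2/6 + 2/4 + 3/3 + 6/6 + 7/7 + 4/6 + 1/5 + 3/5 + 3/3 + 7/7 + 8/8 + 5/6 + 4/5 + 2/2 + 4/4 + 5/5 + 3/3 + 2/2 + 2/2 = 6119/210; mean = 6119/210 ÷ 38 = 6119/7980 = 0.766791… → 0.767.

0.767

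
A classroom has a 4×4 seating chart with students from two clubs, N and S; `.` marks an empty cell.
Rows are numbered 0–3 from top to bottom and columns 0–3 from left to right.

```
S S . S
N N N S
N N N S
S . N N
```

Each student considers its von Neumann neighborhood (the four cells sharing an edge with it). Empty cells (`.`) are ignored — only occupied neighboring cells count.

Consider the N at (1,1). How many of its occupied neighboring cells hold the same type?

Occupied neighbors of (1,1): (0,1)=S, (2,1)=N, (1,0)=N, (1,2)=N.
Same type (N): 3 of 4.

3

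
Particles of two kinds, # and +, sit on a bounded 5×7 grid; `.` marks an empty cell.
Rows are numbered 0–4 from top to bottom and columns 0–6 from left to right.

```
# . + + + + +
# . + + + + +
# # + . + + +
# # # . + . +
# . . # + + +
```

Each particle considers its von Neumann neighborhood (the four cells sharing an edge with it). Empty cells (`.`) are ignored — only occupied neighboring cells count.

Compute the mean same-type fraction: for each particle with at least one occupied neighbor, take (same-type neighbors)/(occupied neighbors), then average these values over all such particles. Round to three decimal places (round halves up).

0.899

Row 0: (0,0)# 1/1 · (0,2)+ 2/2 · (0,3)+ 3/3 · (0,4)+ 3/3 · (0,5)+ 3/3 · (0,6)+ 2/2
Row 1: (1,0)# 2/2 · (1,2)+ 3/3 · (1,3)+ 3/3 · (1,4)+ 4/4 · (1,5)+ 4/4 · (1,6)+ 3/3
Row 2: (2,0)# 3/3 · (2,1)# 2/3 · (2,2)+ 1/3 · (2,4)+ 3/3 · (2,5)+ 3/3 · (2,6)+ 3/3
Row 3: (3,0)# 3/3 · (3,1)# 3/3 · (3,2)# 1/2 · (3,4)+ 2/2 · (3,6)+ 2/2
Row 4: (4,0)# 1/1 · (4,3)# 0/1 · (4,4)+ 2/3 · (4,5)+ 2/2 · (4,6)+ 2/2
Sum over 28 particles: 1/1 + 2/2 + 3/3 + 3/3 + 3/3 + 2/2 + 2/2 + 3/3 + 3/3 + 4/4 + 4/4 + 3/3 + 3/3 + 2/3 + 1/3 + 3/3 + 3/3 + 3/3 + 3/3 + 3/3 + 1/2 + 2/2 + 2/2 + 1/1 + 0/1 + 2/3 + 2/2 + 2/2 = 151/6; mean = 151/6 ÷ 28 = 151/168 = 0.898809… → 0.899.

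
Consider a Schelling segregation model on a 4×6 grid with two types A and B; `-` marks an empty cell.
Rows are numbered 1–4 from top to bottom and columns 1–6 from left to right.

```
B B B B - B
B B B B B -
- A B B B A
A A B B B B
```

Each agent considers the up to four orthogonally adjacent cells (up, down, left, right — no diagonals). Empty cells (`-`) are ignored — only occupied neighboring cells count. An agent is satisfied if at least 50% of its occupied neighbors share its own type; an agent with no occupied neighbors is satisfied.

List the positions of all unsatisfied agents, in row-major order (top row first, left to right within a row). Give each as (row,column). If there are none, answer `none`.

Row 1: (1,1)B 2/2 satisfied · (1,2)B 3/3 satisfied · (1,3)B 3/3 satisfied · (1,4)B 2/2 satisfied · (1,6)B 0/0 satisfied
Row 2: (2,1)B 2/2 satisfied · (2,2)B 3/4 satisfied · (2,3)B 4/4 satisfied · (2,4)B 4/4 satisfied · (2,5)B 2/2 satisfied
Row 3: (3,2)A 1/3 not · (3,3)B 3/4 satisfied · (3,4)B 4/4 satisfied · (3,5)B 3/4 satisfied · (3,6)A 0/2 not
Row 4: (4,1)A 1/1 satisfied · (4,2)A 2/3 satisfied · (4,3)B 2/3 satisfied · (4,4)B 3/3 satisfied · (4,5)B 3/3 satisfied · (4,6)B 1/2 satisfied

(3,2), (3,6)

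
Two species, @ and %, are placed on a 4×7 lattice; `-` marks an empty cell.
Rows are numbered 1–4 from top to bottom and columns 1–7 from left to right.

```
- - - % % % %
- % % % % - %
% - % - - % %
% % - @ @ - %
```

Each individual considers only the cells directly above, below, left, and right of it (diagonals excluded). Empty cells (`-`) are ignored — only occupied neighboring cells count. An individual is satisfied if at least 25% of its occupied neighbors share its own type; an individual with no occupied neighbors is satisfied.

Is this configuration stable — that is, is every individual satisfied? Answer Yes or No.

Yes

Row 1: (1,4)% 2/2 ok · (1,5)% 3/3 ok · (1,6)% 2/2 ok · (1,7)% 2/2 ok
Row 2: (2,2)% 1/1 ok · (2,3)% 3/3 ok · (2,4)% 3/3 ok · (2,5)% 2/2 ok · (2,7)% 2/2 ok
Row 3: (3,1)% 1/1 ok · (3,3)% 1/1 ok · (3,6)% 1/1 ok · (3,7)% 3/3 ok
Row 4: (4,1)% 2/2 ok · (4,2)% 1/1 ok · (4,4)@ 1/1 ok · (4,5)@ 1/1 ok · (4,7)% 1/1 ok
All meet the threshold, so the configuration is stable.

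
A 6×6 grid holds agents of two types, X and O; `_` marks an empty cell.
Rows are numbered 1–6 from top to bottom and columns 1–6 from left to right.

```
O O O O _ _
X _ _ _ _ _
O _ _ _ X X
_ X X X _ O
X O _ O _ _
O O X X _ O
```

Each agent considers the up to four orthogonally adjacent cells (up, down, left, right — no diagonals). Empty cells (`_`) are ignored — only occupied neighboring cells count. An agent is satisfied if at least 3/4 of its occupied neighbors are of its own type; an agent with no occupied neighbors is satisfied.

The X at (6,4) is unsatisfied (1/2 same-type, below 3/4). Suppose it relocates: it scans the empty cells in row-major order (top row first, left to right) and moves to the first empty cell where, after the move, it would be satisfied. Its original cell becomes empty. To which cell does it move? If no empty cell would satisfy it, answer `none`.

Vacating (6,4). Empty cells in order:
  (1,5): 0/1 same-type → still unsatisfied.
  (1,6): 0/0 same-type → satisfied — stop here.

(1,6)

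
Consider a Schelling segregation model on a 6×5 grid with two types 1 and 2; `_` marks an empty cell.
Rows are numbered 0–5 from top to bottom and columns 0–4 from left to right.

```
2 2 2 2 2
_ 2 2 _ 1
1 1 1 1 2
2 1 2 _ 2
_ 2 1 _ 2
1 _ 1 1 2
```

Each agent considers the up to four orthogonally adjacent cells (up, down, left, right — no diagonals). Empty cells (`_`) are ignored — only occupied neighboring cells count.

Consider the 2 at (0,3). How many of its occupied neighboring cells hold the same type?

2

Occupied neighbors of (0,3): (0,2)=2, (0,4)=2.
Same type (2): 2 of 2.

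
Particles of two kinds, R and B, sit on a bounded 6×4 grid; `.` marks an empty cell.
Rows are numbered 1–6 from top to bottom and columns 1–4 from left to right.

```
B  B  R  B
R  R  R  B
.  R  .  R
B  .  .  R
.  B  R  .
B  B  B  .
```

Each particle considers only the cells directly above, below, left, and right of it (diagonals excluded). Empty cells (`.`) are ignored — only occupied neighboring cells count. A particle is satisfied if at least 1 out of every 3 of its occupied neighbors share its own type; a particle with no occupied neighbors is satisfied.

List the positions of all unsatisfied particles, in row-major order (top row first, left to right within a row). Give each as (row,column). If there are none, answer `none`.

Row 1: (1,1)B 1/2 satisfied · (1,2)B 1/3 satisfied · (1,3)R 1/3 satisfied · (1,4)B 1/2 satisfied
Row 2: (2,1)R 1/2 satisfied · (2,2)R 3/4 satisfied · (2,3)R 2/3 satisfied · (2,4)B 1/3 satisfied
Row 3: (3,2)R 1/1 satisfied · (3,4)R 1/2 satisfied
Row 4: (4,1)B 0/0 satisfied · (4,4)R 1/1 satisfied
Row 5: (5,2)B 1/2 satisfied · (5,3)R 0/2 not
Row 6: (6,1)B 1/1 satisfied · (6,2)B 3/3 satisfied · (6,3)B 1/2 satisfied

(5,3)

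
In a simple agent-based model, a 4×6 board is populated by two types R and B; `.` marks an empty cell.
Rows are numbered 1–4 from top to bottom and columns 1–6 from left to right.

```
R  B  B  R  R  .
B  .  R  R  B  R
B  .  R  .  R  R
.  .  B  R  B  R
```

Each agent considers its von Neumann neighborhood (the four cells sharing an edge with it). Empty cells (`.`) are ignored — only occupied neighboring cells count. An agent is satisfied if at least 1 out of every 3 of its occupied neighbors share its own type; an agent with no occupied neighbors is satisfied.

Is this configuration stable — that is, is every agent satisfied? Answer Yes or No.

No

(1,1)R 0/2 unhappy
(1,2)B 1/2 ok
(1,3)B 1/3 ok
(1,4)R 2/3 ok
(1,5)R 1/2 ok
(2,1)B 1/2 ok
(2,3)R 2/3 ok
(2,4)R 2/3 ok
(2,5)B 0/4 unhappy
(2,6)R 1/2 ok
(3,1)B 1/1 ok
(3,3)R 1/2 ok
(3,5)R 1/3 ok
(3,6)R 3/3 ok
(4,3)B 0/2 unhappy
(4,4)R 0/2 unhappy
(4,5)B 0/3 unhappy
(4,6)R 1/2 ok
For instance (1,1) has only 0/2 same-type neighbors, below 1/3.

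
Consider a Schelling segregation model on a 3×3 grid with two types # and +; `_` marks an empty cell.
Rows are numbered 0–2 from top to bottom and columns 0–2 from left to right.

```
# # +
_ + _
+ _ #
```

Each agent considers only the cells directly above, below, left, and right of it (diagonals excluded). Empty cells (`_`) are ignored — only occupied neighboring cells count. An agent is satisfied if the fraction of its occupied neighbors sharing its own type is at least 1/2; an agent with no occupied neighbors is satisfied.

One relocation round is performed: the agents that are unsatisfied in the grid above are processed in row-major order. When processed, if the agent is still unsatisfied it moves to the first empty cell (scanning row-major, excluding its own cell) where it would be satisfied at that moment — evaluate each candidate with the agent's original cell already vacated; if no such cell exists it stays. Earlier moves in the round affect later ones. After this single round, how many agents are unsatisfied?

0

Initially unsatisfied (in order): (0,1), (0,2), (1,1).
  (0,1): no empty cell satisfies it; stays.
  (0,2) → (1,0).
  (1,1): now satisfied by earlier moves; stays.
Resulting grid:
# # _
+ + _
+ _ #
All satisfied now.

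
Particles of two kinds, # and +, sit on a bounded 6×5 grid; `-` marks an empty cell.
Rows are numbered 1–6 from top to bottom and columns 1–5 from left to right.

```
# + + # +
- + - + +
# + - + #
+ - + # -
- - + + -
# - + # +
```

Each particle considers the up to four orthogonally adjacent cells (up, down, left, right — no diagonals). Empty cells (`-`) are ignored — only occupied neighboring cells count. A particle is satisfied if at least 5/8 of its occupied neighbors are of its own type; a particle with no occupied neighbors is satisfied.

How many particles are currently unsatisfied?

15

(1,1)# 0/1 ✗
(1,2)+ 2/3 ✓
(1,3)+ 1/2 ✗
(1,4)# 0/3 ✗
(1,5)+ 1/2 ✗
(2,2)+ 2/2 ✓
(2,4)+ 2/3 ✓
(2,5)+ 2/3 ✓
(3,1)# 0/2 ✗
(3,2)+ 1/2 ✗
(3,4)+ 1/3 ✗
(3,5)# 0/2 ✗
(4,1)+ 0/1 ✗
(4,3)+ 1/2 ✗
(4,4)# 0/3 ✗
(5,3)+ 3/3 ✓
(5,4)+ 1/3 ✗
(6,1)# 0/0 ✓
(6,3)+ 1/2 ✗
(6,4)# 0/3 ✗
(6,5)+ 0/1 ✗
Unsatisfied: (1,1), (1,3), (1,4), (1,5), (3,1), (3,2), (3,4), (3,5), (4,1), (4,3), (4,4), (5,4), (6,3), (6,4), (6,5) — 15 in total.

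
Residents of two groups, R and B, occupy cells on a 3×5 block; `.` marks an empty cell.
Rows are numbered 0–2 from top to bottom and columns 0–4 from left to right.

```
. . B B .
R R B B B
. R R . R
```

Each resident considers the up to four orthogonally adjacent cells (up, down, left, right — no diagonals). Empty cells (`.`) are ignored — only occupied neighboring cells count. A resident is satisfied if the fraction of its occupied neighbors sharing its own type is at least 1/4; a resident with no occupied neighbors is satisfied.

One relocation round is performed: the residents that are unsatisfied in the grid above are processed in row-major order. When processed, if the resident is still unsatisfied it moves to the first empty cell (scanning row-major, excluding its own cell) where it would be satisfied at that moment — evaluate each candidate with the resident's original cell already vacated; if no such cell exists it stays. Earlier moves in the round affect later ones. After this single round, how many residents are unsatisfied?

Initially unsatisfied (in order): (2,4).
  (2,4) → (0,0).
Resulting grid:
R . B B .
R R B B B
. R R . .
All satisfied now.

0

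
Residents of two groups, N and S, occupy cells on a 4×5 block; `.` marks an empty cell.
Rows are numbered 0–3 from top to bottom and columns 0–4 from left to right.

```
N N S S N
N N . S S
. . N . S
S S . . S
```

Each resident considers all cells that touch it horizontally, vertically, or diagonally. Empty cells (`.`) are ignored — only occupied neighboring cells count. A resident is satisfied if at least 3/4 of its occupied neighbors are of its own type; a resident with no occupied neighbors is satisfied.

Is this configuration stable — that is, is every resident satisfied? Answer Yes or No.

(0,0)N 3/3 ✓
(0,1)N 3/4 ✓
(0,2)S 2/4 ✗
(0,3)S 3/4 ✓
(0,4)N 0/3 ✗
(1,0)N 3/3 ✓
(1,1)N 4/5 ✓
(1,3)S 4/6 ✗
(1,4)S 3/4 ✓
(2,2)N 1/3 ✗
(2,4)S 3/3 ✓
(3,0)S 1/1 ✓
(3,1)S 1/2 ✗
(3,4)S 1/1 ✓
For instance (0,2) has only 2/4 same-type neighbors, below 3/4.

No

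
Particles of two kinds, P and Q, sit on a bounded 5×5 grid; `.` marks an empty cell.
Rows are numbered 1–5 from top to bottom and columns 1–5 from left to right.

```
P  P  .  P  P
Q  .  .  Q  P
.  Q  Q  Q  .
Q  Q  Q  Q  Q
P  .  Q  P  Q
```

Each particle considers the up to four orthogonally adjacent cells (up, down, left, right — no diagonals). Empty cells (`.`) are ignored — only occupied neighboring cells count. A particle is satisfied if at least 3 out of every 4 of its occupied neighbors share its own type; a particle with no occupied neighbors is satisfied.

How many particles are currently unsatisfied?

(1,1)P 1/2 not
(1,2)P 1/1 satisfied
(1,4)P 1/2 not
(1,5)P 2/2 satisfied
(2,1)Q 0/1 not
(2,4)Q 1/3 not
(2,5)P 1/2 not
(3,2)Q 2/2 satisfied
(3,3)Q 3/3 satisfied
(3,4)Q 3/3 satisfied
(4,1)Q 1/2 not
(4,2)Q 3/3 satisfied
(4,3)Q 4/4 satisfied
(4,4)Q 3/4 satisfied
(4,5)Q 2/2 satisfied
(5,1)P 0/1 not
(5,3)Q 1/2 not
(5,4)P 0/3 not
(5,5)Q 1/2 not
Unsatisfied: (1,1), (1,4), (2,1), (2,4), (2,5), (4,1), (5,1), (5,3), (5,4), (5,5) — 10 in total.

10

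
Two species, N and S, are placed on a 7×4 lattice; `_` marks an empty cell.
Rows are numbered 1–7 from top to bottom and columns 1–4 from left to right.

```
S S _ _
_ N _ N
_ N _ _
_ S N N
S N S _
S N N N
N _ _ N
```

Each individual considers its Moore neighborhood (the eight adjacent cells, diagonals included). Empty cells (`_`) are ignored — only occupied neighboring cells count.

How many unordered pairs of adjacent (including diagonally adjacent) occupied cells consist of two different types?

Scan each occupied cell's neighbors to the right and below (and the two forward diagonals) so each pair is counted once.
Row 1: S(1,1)–S(1,2)= S(1,1)–N(2,2)≠ S(1,2)–N(2,2)≠  → 2/3 unlike.
Row 2: N(2,2)–N(3,2)=  → 0/1 unlike.
Row 3: N(3,2)–S(4,2)≠ N(3,2)–N(4,3)=  → 1/2 unlike.
Row 4: S(4,2)–N(4,3)≠ S(4,2)–N(5,2)≠ S(4,2)–S(5,3)= S(4,2)–S(5,1)= N(4,3)–N(4,4)= N(4,3)–S(5,3)≠ N(4,3)–N(5,2)= N(4,4)–S(5,3)≠  → 4/8 unlike.
Row 5: S(5,1)–N(5,2)≠ S(5,1)–S(6,1)= S(5,1)–N(6,2)≠ N(5,2)–S(5,3)≠ N(5,2)–N(6,2)= N(5,2)–N(6,3)= N(5,2)–S(6,1)≠ S(5,3)–N(6,3)≠ S(5,3)–N(6,4)≠ S(5,3)–N(6,2)≠  → 7/10 unlike.
Row 6: S(6,1)–N(6,2)≠ S(6,1)–N(7,1)≠ N(6,2)–N(6,3)= N(6,2)–N(7,1)= N(6,3)–N(6,4)= N(6,3)–N(7,4)= N(6,4)–N(7,4)=  → 2/7 unlike.
Total adjacent occupied pairs: 31; unlike-type pairs: 16.

16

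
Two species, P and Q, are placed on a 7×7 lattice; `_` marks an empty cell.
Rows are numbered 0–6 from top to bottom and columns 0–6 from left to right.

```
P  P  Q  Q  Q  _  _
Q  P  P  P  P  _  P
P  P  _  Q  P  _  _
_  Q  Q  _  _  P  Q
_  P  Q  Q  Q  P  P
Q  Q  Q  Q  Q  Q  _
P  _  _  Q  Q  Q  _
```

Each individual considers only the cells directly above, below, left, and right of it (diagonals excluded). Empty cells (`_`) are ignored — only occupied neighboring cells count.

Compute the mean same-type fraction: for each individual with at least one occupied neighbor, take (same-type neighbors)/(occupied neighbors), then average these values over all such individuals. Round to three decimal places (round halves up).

(0,0)P 1/2
(0,1)P 2/3
(0,2)Q 1/3
(0,3)Q 2/3
(0,4)Q 1/2
(1,0)Q 0/3
(1,1)P 3/4
(1,2)P 2/3
(1,3)P 2/4
(1,4)P 2/3
(1,6)P — no occupied neighbors
(2,0)P 1/2
(2,1)P 2/3
(2,3)Q 0/2
(2,4)P 1/2
(3,1)Q 1/3
(3,2)Q 2/2
(3,5)P 1/2
(3,6)Q 0/2
(4,1)P 0/3
(4,2)Q 3/4
(4,3)Q 3/3
(4,4)Q 2/3
(4,5)P 2/4
(4,6)P 1/2
(5,0)Q 1/2
(5,1)Q 2/3
(5,2)Q 3/3
(5,3)Q 4/4
(5,4)Q 4/4
(5,5)Q 2/3
(6,0)P 0/1
(6,3)Q 2/2
(6,4)Q 3/3
(6,5)Q 2/2
Sum over 34 individuals: 1/2 + 2/3 + 1/3 + 2/3 + 1/2 + 0/3 + 3/4 + 2/3 + 2/4 + 2/3 + 1/2 + 2/3 + 0/2 + 1/2 + 1/3 + 2/2 + 1/2 + 0/2 + 0/3 + 3/4 + 3/3 + 2/3 + 2/4 + 1/2 + 1/2 + 2/3 + 3/3 + 4/4 + 4/4 + 2/3 + 0/1 + 2/2 + 3/3 + 2/2 = 20; mean = 20 ÷ 34 = 10/17 = 0.588235… → 0.588.

0.588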